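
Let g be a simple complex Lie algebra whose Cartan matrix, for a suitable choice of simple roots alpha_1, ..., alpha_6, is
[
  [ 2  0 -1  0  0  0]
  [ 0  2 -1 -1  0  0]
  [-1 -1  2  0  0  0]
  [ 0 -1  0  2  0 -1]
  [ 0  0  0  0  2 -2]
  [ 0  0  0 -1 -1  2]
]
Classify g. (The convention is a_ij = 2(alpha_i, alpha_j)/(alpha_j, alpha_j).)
The matrix has rank 6 with 2's on the diagonal. Reading the off-diagonal entries as Dynkin edges (a single edge where a_ij = a_ji = -1; a double or triple edge where a_ij * a_ji = 2 or 3), the diagram is a chain of 6 nodes with a double edge at one end; the terminal node there is the unique long simple root (C_6). One simple-root ordering that puts it in standard form is (alpha_1, alpha_3, alpha_2, alpha_4, alpha_6, alpha_5). So the algebra is type C_6, i.e. sp(12).

C_6 (sp(12))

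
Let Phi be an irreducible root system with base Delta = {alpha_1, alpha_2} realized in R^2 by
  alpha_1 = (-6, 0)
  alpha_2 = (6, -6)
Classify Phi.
Compute the Cartan integers a_ij = 2(alpha_i, alpha_j)/(alpha_j, alpha_j); the resulting 2x2 Cartan matrix is
[[2, -1], [-2, 2]].
The roots have two lengths (squared-length ratio 2:1); the short ones are alpha_{1}. The associated Dynkin diagram is a chain of 2 nodes with a double edge at one end; the terminal node there is the unique short simple root (B_2), so the type is B_2 (the algebra so(5)).

B_2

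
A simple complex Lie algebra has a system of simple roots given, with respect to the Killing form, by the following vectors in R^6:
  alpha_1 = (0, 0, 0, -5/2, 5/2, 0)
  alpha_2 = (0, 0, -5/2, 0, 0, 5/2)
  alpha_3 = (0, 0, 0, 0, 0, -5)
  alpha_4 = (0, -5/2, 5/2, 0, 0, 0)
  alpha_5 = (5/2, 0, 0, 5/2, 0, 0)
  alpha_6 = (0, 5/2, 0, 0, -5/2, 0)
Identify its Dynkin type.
Compute the Cartan integers a_ij = 2(alpha_i, alpha_j)/(alpha_j, alpha_j); the resulting 6x6 Cartan matrix is
[[2, 0, 0, 0, -1, -1], [0, 2, -1, -1, 0, 0], [0, -2, 2, 0, 0, 0], [0, -1, 0, 2, 0, -1], [-1, 0, 0, 0, 2, 0], [-1, 0, 0, -1, 0, 2]].
The roots have two lengths (squared-length ratio 2:1); the short ones are alpha_{1,2,4,5,6}. The associated Dynkin diagram is a chain of 6 nodes with a double edge at one end; the terminal node there is the unique long simple root (C_6), so the type is C_6 (the algebra sp(12)).

C_6 (sp(12))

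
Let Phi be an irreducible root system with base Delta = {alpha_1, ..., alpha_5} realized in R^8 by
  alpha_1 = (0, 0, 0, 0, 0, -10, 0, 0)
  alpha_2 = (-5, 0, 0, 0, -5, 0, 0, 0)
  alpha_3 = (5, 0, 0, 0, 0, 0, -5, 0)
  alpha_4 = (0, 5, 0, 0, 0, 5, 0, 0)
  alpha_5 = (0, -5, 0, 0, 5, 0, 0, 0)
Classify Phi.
C_5 (sp(10))

Compute the Cartan integers a_ij = 2(alpha_i, alpha_j)/(alpha_j, alpha_j); the resulting 5x5 Cartan matrix is
[[2, 0, 0, -2, 0], [0, 2, -1, 0, -1], [0, -1, 2, 0, 0], [-1, 0, 0, 2, -1], [0, -1, 0, -1, 2]].
The roots have two lengths (squared-length ratio 2:1); the short ones are alpha_{2,3,4,5}. The associated Dynkin diagram is a chain of 5 nodes with a double edge at one end; the terminal node there is the unique long simple root (C_5), so the type is C_5 (the algebra sp(10)).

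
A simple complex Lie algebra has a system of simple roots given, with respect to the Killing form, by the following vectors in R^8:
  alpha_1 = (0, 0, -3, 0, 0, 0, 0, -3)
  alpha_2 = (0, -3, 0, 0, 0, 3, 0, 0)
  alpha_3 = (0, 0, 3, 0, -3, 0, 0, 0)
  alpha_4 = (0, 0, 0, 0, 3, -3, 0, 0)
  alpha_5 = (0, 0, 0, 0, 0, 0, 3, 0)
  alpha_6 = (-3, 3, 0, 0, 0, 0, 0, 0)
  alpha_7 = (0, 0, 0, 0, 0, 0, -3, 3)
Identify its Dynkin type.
Compute the Cartan integers a_ij = 2(alpha_i, alpha_j)/(alpha_j, alpha_j); the resulting 7x7 Cartan matrix is
[[2, 0, -1, 0, 0, 0, -1], [0, 2, 0, -1, 0, -1, 0], [-1, 0, 2, -1, 0, 0, 0], [0, -1, -1, 2, 0, 0, 0], [0, 0, 0, 0, 2, 0, -1], [0, -1, 0, 0, 0, 2, 0], [-1, 0, 0, 0, -2, 0, 2]].
The roots have two lengths (squared-length ratio 2:1); the short ones are alpha_{5}. The associated Dynkin diagram is a chain of 7 nodes with a double edge at one end; the terminal node there is the unique short simple root (B_7), so the type is B_7 (the algebra so(15)).

B_7 (so(15))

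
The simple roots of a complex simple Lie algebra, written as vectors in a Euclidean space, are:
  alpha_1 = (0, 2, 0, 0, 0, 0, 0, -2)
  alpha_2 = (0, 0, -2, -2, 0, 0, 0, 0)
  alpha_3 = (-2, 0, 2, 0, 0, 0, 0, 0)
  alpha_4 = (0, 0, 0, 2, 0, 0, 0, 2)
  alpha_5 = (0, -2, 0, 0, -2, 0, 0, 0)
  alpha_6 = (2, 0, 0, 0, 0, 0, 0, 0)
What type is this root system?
B_6 (so(13))

Compute the Cartan integers a_ij = 2(alpha_i, alpha_j)/(alpha_j, alpha_j); the resulting 6x6 Cartan matrix is
[[2, 0, 0, -1, -1, 0], [0, 2, -1, -1, 0, 0], [0, -1, 2, 0, 0, -2], [-1, -1, 0, 2, 0, 0], [-1, 0, 0, 0, 2, 0], [0, 0, -1, 0, 0, 2]].
The roots have two lengths (squared-length ratio 2:1); the short ones are alpha_{6}. The associated Dynkin diagram is a chain of 6 nodes with a double edge at one end; the terminal node there is the unique short simple root (B_6), so the type is B_6 (the algebra so(13)).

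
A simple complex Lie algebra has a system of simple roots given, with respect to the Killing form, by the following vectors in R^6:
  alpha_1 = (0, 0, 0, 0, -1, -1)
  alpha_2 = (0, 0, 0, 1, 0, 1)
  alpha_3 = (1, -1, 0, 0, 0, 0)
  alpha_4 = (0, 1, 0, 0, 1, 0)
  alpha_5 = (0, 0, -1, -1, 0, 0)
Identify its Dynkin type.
Compute the Cartan integers a_ij = 2(alpha_i, alpha_j)/(alpha_j, alpha_j); the resulting 5x5 Cartan matrix is
[[2, -1, 0, -1, 0], [-1, 2, 0, 0, -1], [0, 0, 2, -1, 0], [-1, 0, -1, 2, 0], [0, -1, 0, 0, 2]].
All simple roots have the same length, so the diagram is simply laced. The associated Dynkin diagram is a chain of 5 nodes with single edges (A_5), so the type is A_5 (the algebra sl(6)).

A5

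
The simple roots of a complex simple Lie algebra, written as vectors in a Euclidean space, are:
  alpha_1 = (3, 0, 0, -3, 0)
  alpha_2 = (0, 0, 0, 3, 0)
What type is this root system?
B_2

Compute the Cartan integers a_ij = 2(alpha_i, alpha_j)/(alpha_j, alpha_j); the resulting 2x2 Cartan matrix is
[[2, -2], [-1, 2]].
The roots have two lengths (squared-length ratio 2:1); the short ones are alpha_{2}. The associated Dynkin diagram is a chain of 2 nodes with a double edge at one end; the terminal node there is the unique short simple root (B_2), so the type is B_2 (the algebra so(5)).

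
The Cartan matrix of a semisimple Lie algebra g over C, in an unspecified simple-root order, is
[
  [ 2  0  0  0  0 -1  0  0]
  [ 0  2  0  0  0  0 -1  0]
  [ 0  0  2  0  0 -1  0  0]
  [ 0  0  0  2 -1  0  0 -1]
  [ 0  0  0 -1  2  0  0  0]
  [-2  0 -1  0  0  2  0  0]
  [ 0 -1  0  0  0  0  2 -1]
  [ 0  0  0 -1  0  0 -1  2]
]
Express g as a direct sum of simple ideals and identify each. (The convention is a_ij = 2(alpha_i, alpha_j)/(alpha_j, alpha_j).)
The diagram associated to this matrix has two connected components: the simple roots {alpha_2, alpha_4, alpha_5, alpha_7, alpha_8} form a chain of 5 nodes with single edges (A_5), and {alpha_1, alpha_3, alpha_6} form a chain of 3 nodes with a double edge at one end; the terminal node there is the unique short simple root (B_3). A semisimple Lie algebra decomposes uniquely as the direct sum of simple ideals, one per connected component of its Dynkin diagram, so g ≅ A_5 ⊕ B_3 (dimension 35 + 21 = 56).

A5 + B3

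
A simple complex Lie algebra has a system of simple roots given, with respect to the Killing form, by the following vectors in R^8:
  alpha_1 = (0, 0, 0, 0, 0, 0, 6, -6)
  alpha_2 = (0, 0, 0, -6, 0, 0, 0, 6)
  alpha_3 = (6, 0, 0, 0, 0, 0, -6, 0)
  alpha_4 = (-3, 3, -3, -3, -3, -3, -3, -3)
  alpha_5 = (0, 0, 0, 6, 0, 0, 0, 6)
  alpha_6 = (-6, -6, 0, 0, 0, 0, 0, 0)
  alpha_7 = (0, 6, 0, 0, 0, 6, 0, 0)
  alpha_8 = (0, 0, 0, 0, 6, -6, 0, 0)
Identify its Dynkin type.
E_8

Compute the Cartan integers a_ij = 2(alpha_i, alpha_j)/(alpha_j, alpha_j); the resulting 8x8 Cartan matrix is
[[2, -1, -1, 0, -1, 0, 0, 0], [-1, 2, 0, 0, 0, 0, 0, 0], [-1, 0, 2, 0, 0, -1, 0, 0], [0, 0, 0, 2, -1, 0, 0, 0], [-1, 0, 0, -1, 2, 0, 0, 0], [0, 0, -1, 0, 0, 2, -1, 0], [0, 0, 0, 0, 0, -1, 2, -1], [0, 0, 0, 0, 0, 0, -1, 2]].
All simple roots have the same length, so the diagram is simply laced. The associated Dynkin diagram is a chain of 7 nodes with one extra node attached to the third node from one end (E_8), so the type is E_8.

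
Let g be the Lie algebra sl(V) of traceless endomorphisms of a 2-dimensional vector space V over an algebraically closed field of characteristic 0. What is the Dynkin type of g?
A_1

This is sl(2), which has dimension 2^2 - 1 = 3 and rank 2 - 1 = 1 (a Cartan subalgebra is the diagonal traceless matrices). In the classification of classical Lie algebras, the special linear algebra sl(n+1) has type A_n; here n = 1, so the Dynkin diagram is a chain of 1 nodes with single edges (A_1). Hence the type is A_1.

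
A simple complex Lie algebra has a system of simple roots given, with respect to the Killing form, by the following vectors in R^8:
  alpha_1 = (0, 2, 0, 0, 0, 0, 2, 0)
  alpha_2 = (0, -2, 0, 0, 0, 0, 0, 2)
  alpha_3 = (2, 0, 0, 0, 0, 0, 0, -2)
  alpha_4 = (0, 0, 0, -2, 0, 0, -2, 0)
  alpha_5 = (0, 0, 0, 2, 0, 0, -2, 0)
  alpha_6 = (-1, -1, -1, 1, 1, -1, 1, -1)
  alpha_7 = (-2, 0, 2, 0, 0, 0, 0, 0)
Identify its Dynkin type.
E7

Compute the Cartan integers a_ij = 2(alpha_i, alpha_j)/(alpha_j, alpha_j); the resulting 7x7 Cartan matrix is
[[2, -1, 0, -1, -1, 0, 0], [-1, 2, -1, 0, 0, 0, 0], [0, -1, 2, 0, 0, 0, -1], [-1, 0, 0, 2, 0, -1, 0], [-1, 0, 0, 0, 2, 0, 0], [0, 0, 0, -1, 0, 2, 0], [0, 0, -1, 0, 0, 0, 2]].
All simple roots have the same length, so the diagram is simply laced. The associated Dynkin diagram is a chain of 6 nodes with one extra node attached to the third node from one end (E_7), so the type is E_7.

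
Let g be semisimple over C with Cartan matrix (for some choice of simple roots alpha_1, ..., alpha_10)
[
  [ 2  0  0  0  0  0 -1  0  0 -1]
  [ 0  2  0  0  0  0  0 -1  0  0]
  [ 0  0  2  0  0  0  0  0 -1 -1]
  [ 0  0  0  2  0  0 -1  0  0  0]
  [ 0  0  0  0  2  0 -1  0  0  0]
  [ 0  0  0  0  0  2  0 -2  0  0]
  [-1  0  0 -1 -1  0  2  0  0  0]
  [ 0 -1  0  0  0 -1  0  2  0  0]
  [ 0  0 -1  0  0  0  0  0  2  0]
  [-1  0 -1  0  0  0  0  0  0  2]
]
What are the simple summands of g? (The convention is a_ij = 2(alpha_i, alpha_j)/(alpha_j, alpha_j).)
The diagram associated to this matrix has two connected components: the simple roots {alpha_2, alpha_6, alpha_8} form a chain of 3 nodes with a double edge at one end; the terminal node there is the unique long simple root (C_3), and {alpha_1, alpha_3, alpha_4, alpha_5, alpha_7, alpha_9, alpha_10} form a chain of 5 nodes with a fork of two nodes at one end (D_7). A semisimple Lie algebra decomposes uniquely as the direct sum of simple ideals, one per connected component of its Dynkin diagram, so g ≅ C_3 ⊕ D_7 (dimension 21 + 91 = 112).

type C_3 + type D_7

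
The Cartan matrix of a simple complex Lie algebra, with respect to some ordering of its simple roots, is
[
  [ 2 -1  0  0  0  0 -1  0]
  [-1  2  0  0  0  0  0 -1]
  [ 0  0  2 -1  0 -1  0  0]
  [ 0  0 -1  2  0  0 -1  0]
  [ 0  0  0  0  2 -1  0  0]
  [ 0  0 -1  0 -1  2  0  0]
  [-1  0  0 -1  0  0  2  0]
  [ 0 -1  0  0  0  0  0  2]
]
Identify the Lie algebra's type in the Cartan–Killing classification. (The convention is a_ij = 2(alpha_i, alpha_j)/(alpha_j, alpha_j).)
The matrix has rank 8 with 2's on the diagonal. Reading the off-diagonal entries as Dynkin edges (a single edge where a_ij = a_ji = -1; a double or triple edge where a_ij * a_ji = 2 or 3), the diagram is a chain of 8 nodes with single edges (A_8). One simple-root ordering that puts it in standard form is (alpha_5, alpha_6, alpha_3, alpha_4, alpha_7, alpha_1, alpha_2, alpha_8). So the algebra is type A_8, i.e. sl(9).

A_8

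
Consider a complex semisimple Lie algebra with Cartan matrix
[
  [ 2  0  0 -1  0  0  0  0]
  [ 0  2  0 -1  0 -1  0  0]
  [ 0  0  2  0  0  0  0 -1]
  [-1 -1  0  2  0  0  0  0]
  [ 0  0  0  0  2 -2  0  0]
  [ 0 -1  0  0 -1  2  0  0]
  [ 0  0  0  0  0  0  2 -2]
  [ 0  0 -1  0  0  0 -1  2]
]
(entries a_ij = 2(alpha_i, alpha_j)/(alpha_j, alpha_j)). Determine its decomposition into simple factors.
The diagram associated to this matrix has two connected components: the simple roots {alpha_3, alpha_7, alpha_8} form a chain of 3 nodes with a double edge at one end; the terminal node there is the unique long simple root (C_3), and {alpha_1, alpha_2, alpha_4, alpha_5, alpha_6} form a chain of 5 nodes with a double edge at one end; the terminal node there is the unique long simple root (C_5). A semisimple Lie algebra decomposes uniquely as the direct sum of simple ideals, one per connected component of its Dynkin diagram, so g ≅ C_3 ⊕ C_5 (dimension 21 + 55 = 76).

C_3 + C_5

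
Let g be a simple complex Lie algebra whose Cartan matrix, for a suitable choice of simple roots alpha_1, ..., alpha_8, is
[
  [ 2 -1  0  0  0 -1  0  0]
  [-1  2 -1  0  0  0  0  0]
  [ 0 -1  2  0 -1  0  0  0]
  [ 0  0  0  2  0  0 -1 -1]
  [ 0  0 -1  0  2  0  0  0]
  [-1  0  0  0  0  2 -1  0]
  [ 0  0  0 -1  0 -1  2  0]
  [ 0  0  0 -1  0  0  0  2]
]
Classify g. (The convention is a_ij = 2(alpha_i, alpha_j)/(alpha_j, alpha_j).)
A_8

The matrix has rank 8 with 2's on the diagonal. Reading the off-diagonal entries as Dynkin edges (a single edge where a_ij = a_ji = -1; a double or triple edge where a_ij * a_ji = 2 or 3), the diagram is a chain of 8 nodes with single edges (A_8). One simple-root ordering that puts it in standard form is (alpha_8, alpha_4, alpha_7, alpha_6, alpha_1, alpha_2, alpha_3, alpha_5). So the algebra is type A_8, i.e. sl(9).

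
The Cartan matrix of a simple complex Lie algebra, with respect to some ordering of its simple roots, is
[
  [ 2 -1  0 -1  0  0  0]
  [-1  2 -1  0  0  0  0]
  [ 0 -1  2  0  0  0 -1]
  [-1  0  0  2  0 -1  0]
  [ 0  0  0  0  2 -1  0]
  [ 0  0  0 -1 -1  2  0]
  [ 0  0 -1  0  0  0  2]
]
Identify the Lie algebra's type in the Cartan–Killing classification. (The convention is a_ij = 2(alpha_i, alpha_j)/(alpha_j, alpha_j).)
A_7

The matrix has rank 7 with 2's on the diagonal. Reading the off-diagonal entries as Dynkin edges (a single edge where a_ij = a_ji = -1; a double or triple edge where a_ij * a_ji = 2 or 3), the diagram is a chain of 7 nodes with single edges (A_7). One simple-root ordering that puts it in standard form is (alpha_7, alpha_3, alpha_2, alpha_1, alpha_4, alpha_6, alpha_5). So the algebra is type A_7, i.e. sl(8).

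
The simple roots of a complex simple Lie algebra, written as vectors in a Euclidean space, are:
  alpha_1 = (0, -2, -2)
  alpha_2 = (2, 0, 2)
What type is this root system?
A2

Compute the Cartan integers a_ij = 2(alpha_i, alpha_j)/(alpha_j, alpha_j); the resulting 2x2 Cartan matrix is
[[2, -1], [-1, 2]].
All simple roots have the same length, so the diagram is simply laced. The associated Dynkin diagram is a chain of 2 nodes with single edges (A_2), so the type is A_2 (the algebra sl(3)).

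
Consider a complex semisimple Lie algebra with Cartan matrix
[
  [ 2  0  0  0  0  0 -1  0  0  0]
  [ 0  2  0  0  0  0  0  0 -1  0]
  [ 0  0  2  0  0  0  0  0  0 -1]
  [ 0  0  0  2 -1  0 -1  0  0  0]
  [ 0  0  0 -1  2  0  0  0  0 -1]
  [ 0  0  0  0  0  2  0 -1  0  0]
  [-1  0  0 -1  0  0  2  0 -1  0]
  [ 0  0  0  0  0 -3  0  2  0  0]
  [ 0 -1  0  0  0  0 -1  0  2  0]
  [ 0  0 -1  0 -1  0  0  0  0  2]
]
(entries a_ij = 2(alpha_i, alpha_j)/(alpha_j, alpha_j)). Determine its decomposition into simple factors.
The diagram associated to this matrix has two connected components: the simple roots {alpha_1, alpha_2, alpha_3, alpha_4, alpha_5, alpha_7, alpha_9, alpha_10} form a chain of 7 nodes with one extra node attached to the third node from one end (E_8), and {alpha_6, alpha_8} form two nodes joined by a triple edge (G_2). A semisimple Lie algebra decomposes uniquely as the direct sum of simple ideals, one per connected component of its Dynkin diagram, so g ≅ E_8 ⊕ G_2 (dimension 248 + 14 = 262).

E_8 ⊕ G_2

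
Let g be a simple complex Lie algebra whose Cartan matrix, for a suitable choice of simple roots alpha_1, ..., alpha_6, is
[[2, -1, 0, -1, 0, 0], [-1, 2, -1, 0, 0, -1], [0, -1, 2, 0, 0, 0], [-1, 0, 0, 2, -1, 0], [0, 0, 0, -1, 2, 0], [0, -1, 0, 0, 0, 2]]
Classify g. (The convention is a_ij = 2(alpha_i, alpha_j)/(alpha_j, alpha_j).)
type D_6

The matrix has rank 6 with 2's on the diagonal. Reading the off-diagonal entries as Dynkin edges (a single edge where a_ij = a_ji = -1; a double or triple edge where a_ij * a_ji = 2 or 3), the diagram is a chain of 4 nodes with a fork of two nodes at one end (D_6). One simple-root ordering that puts it in standard form is (alpha_5, alpha_4, alpha_1, alpha_2, alpha_3, alpha_6). So the algebra is type D_6, i.e. so(12).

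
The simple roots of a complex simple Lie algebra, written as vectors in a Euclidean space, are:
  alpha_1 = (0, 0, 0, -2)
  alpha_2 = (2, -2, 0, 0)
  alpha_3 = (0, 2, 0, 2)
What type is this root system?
B_3 (so(7))

Compute the Cartan integers a_ij = 2(alpha_i, alpha_j)/(alpha_j, alpha_j); the resulting 3x3 Cartan matrix is
[[2, 0, -1], [0, 2, -1], [-2, -1, 2]].
The roots have two lengths (squared-length ratio 2:1); the short ones are alpha_{1}. The associated Dynkin diagram is a chain of 3 nodes with a double edge at one end; the terminal node there is the unique short simple root (B_3), so the type is B_3 (the algebra so(7)).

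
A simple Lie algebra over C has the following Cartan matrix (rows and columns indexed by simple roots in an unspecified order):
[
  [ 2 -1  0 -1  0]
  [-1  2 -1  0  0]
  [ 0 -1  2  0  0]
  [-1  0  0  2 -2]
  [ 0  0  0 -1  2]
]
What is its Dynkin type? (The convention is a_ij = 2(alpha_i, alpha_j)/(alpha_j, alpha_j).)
B_5

The matrix has rank 5 with 2's on the diagonal. Reading the off-diagonal entries as Dynkin edges (a single edge where a_ij = a_ji = -1; a double or triple edge where a_ij * a_ji = 2 or 3), the diagram is a chain of 5 nodes with a double edge at one end; the terminal node there is the unique short simple root (B_5). One simple-root ordering that puts it in standard form is (alpha_3, alpha_2, alpha_1, alpha_4, alpha_5). So the algebra is type B_5, i.e. so(11).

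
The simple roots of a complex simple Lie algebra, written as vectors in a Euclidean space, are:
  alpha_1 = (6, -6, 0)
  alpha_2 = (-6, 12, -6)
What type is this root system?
Compute the Cartan integers a_ij = 2(alpha_i, alpha_j)/(alpha_j, alpha_j); the resulting 2x2 Cartan matrix is
[[2, -1], [-3, 2]].
The roots have two lengths (squared-length ratio 3:1); the short ones are alpha_{1}. The associated Dynkin diagram is two nodes joined by a triple edge (G_2), so the type is G_2.

G_2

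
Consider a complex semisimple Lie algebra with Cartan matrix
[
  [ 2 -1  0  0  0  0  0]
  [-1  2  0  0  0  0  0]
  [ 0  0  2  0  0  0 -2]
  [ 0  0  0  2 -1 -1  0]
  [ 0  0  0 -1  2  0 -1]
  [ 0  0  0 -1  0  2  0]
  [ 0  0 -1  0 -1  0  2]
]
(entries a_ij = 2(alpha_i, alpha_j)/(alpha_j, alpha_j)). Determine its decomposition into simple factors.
The diagram associated to this matrix has two connected components: the simple roots {alpha_1, alpha_2} form a chain of 2 nodes with single edges (A_2), and {alpha_3, alpha_4, alpha_5, alpha_6, alpha_7} form a chain of 5 nodes with a double edge at one end; the terminal node there is the unique long simple root (C_5). A semisimple Lie algebra decomposes uniquely as the direct sum of simple ideals, one per connected component of its Dynkin diagram, so g ≅ A_2 ⊕ C_5 (dimension 8 + 55 = 63).

A_2 ⊕ C_5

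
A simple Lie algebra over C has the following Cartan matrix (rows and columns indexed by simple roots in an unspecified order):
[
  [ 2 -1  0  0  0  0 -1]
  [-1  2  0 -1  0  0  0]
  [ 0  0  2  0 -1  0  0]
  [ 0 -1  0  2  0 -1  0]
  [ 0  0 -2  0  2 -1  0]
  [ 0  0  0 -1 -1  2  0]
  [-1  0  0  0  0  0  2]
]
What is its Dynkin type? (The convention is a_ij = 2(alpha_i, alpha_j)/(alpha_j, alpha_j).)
B7

The matrix has rank 7 with 2's on the diagonal. Reading the off-diagonal entries as Dynkin edges (a single edge where a_ij = a_ji = -1; a double or triple edge where a_ij * a_ji = 2 or 3), the diagram is a chain of 7 nodes with a double edge at one end; the terminal node there is the unique short simple root (B_7). One simple-root ordering that puts it in standard form is (alpha_7, alpha_1, alpha_2, alpha_4, alpha_6, alpha_5, alpha_3). So the algebra is type B_7, i.e. so(15).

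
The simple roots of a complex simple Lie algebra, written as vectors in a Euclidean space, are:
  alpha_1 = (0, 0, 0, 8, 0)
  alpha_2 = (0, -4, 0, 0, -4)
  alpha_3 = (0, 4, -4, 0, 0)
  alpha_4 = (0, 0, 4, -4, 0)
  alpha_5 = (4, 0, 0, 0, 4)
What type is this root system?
C5

Compute the Cartan integers a_ij = 2(alpha_i, alpha_j)/(alpha_j, alpha_j); the resulting 5x5 Cartan matrix is
[[2, 0, 0, -2, 0], [0, 2, -1, 0, -1], [0, -1, 2, -1, 0], [-1, 0, -1, 2, 0], [0, -1, 0, 0, 2]].
The roots have two lengths (squared-length ratio 2:1); the short ones are alpha_{2,3,4,5}. The associated Dynkin diagram is a chain of 5 nodes with a double edge at one end; the terminal node there is the unique long simple root (C_5), so the type is C_5 (the algebra sp(10)).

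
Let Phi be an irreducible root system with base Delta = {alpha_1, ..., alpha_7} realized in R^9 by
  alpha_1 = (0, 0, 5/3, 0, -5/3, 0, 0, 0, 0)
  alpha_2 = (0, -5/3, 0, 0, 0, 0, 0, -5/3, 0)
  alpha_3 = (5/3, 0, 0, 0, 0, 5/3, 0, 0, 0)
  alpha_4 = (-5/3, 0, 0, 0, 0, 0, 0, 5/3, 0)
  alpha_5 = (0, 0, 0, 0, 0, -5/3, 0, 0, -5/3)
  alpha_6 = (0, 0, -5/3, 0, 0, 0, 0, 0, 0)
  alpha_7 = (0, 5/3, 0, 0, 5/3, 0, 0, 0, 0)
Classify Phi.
Compute the Cartan integers a_ij = 2(alpha_i, alpha_j)/(alpha_j, alpha_j); the resulting 7x7 Cartan matrix is
[[2, 0, 0, 0, 0, -2, -1], [0, 2, 0, -1, 0, 0, -1], [0, 0, 2, -1, -1, 0, 0], [0, -1, -1, 2, 0, 0, 0], [0, 0, -1, 0, 2, 0, 0], [-1, 0, 0, 0, 0, 2, 0], [-1, -1, 0, 0, 0, 0, 2]].
The roots have two lengths (squared-length ratio 2:1); the short ones are alpha_{6}. The associated Dynkin diagram is a chain of 7 nodes with a double edge at one end; the terminal node there is the unique short simple root (B_7), so the type is B_7 (the algebra so(15)).

type B_7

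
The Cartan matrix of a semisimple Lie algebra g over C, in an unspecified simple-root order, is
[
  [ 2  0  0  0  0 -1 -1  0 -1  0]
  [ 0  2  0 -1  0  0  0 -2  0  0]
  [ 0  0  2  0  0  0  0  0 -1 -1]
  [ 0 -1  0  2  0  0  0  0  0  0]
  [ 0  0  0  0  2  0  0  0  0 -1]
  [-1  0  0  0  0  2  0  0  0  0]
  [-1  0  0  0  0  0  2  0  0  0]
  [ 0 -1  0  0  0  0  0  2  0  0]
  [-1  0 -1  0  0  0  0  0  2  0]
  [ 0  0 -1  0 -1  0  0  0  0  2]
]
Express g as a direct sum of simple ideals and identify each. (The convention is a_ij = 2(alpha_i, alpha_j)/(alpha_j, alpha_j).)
B_3 ⊕ D_7

The diagram associated to this matrix has two connected components: the simple roots {alpha_2, alpha_4, alpha_8} form a chain of 3 nodes with a double edge at one end; the terminal node there is the unique short simple root (B_3), and {alpha_1, alpha_3, alpha_5, alpha_6, alpha_7, alpha_9, alpha_10} form a chain of 5 nodes with a fork of two nodes at one end (D_7). A semisimple Lie algebra decomposes uniquely as the direct sum of simple ideals, one per connected component of its Dynkin diagram, so g ≅ B_3 ⊕ D_7 (dimension 21 + 91 = 112).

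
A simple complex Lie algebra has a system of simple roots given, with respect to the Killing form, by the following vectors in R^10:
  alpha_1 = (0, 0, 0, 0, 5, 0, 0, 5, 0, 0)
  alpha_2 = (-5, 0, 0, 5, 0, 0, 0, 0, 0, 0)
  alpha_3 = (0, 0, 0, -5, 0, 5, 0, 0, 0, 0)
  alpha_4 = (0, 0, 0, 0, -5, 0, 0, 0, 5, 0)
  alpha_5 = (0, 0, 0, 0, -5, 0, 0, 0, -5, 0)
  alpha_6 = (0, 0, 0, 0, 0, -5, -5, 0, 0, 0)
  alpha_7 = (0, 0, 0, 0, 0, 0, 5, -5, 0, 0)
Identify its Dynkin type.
D_7

Compute the Cartan integers a_ij = 2(alpha_i, alpha_j)/(alpha_j, alpha_j); the resulting 7x7 Cartan matrix is
[[2, 0, 0, -1, -1, 0, -1], [0, 2, -1, 0, 0, 0, 0], [0, -1, 2, 0, 0, -1, 0], [-1, 0, 0, 2, 0, 0, 0], [-1, 0, 0, 0, 2, 0, 0], [0, 0, -1, 0, 0, 2, -1], [-1, 0, 0, 0, 0, -1, 2]].
All simple roots have the same length, so the diagram is simply laced. The associated Dynkin diagram is a chain of 5 nodes with a fork of two nodes at one end (D_7), so the type is D_7 (the algebra so(14)).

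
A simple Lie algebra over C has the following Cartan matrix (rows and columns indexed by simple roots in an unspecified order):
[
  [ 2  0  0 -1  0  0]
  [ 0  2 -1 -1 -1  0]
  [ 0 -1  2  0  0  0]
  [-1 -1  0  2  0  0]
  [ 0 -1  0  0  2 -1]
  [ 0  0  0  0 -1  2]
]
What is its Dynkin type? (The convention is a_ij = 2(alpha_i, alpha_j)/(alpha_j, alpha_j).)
E_6

The matrix has rank 6 with 2's on the diagonal. Reading the off-diagonal entries as Dynkin edges (a single edge where a_ij = a_ji = -1; a double or triple edge where a_ij * a_ji = 2 or 3), the diagram is a chain of 5 nodes with one extra node attached to the third node from one end (E_6). One simple-root ordering that puts it in standard form is (alpha_6, alpha_3, alpha_5, alpha_2, alpha_4, alpha_1). So the algebra is type E_6.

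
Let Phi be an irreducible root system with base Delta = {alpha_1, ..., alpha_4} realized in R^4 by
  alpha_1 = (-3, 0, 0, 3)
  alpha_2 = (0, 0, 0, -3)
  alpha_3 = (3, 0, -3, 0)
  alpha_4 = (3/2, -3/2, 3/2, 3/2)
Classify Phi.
F_4

Compute the Cartan integers a_ij = 2(alpha_i, alpha_j)/(alpha_j, alpha_j); the resulting 4x4 Cartan matrix is
[[2, -2, -1, 0], [-1, 2, 0, -1], [-1, 0, 2, 0], [0, -1, 0, 2]].
The roots have two lengths (squared-length ratio 2:1); the short ones are alpha_{2,4}. The associated Dynkin diagram is a chain of 4 nodes with a double edge between the middle two (F_4), so the type is F_4.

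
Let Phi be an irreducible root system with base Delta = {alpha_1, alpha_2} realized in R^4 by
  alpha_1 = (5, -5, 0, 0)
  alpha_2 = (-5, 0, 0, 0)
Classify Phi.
type B_2

Compute the Cartan integers a_ij = 2(alpha_i, alpha_j)/(alpha_j, alpha_j); the resulting 2x2 Cartan matrix is
[[2, -2], [-1, 2]].
The roots have two lengths (squared-length ratio 2:1); the short ones are alpha_{2}. The associated Dynkin diagram is a chain of 2 nodes with a double edge at one end; the terminal node there is the unique short simple root (B_2), so the type is B_2 (the algebra so(5)).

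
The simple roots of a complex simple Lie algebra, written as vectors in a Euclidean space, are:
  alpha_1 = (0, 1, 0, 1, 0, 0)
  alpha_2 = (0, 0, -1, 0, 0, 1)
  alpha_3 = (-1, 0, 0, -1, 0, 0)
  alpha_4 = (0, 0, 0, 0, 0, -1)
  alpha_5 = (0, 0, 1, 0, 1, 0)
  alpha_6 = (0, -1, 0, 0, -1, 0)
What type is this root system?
type B_6

Compute the Cartan integers a_ij = 2(alpha_i, alpha_j)/(alpha_j, alpha_j); the resulting 6x6 Cartan matrix is
[[2, 0, -1, 0, 0, -1], [0, 2, 0, -2, -1, 0], [-1, 0, 2, 0, 0, 0], [0, -1, 0, 2, 0, 0], [0, -1, 0, 0, 2, -1], [-1, 0, 0, 0, -1, 2]].
The roots have two lengths (squared-length ratio 2:1); the short ones are alpha_{4}. The associated Dynkin diagram is a chain of 6 nodes with a double edge at one end; the terminal node there is the unique short simple root (B_6), so the type is B_6 (the algebra so(13)).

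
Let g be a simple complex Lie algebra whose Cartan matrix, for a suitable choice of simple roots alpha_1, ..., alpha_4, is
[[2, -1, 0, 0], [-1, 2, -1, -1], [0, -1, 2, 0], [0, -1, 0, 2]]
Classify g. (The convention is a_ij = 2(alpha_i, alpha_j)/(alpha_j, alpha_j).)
The matrix has rank 4 with 2's on the diagonal. Reading the off-diagonal entries as Dynkin edges (a single edge where a_ij = a_ji = -1; a double or triple edge where a_ij * a_ji = 2 or 3), the diagram is a chain of 2 nodes with a fork of two nodes at one end (D_4). One simple-root ordering that puts it in standard form is (alpha_1, alpha_2, alpha_4, alpha_3). So the algebra is type D_4, i.e. so(8).

D_4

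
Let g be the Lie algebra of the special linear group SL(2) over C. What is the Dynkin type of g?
A1

This is sl(2), which has dimension 2^2 - 1 = 3 and rank 2 - 1 = 1 (a Cartan subalgebra is the diagonal traceless matrices). In the classification of classical Lie algebras, the special linear algebra sl(n+1) has type A_n; here n = 1, so the Dynkin diagram is a chain of 1 nodes with single edges (A_1). Hence the type is A_1.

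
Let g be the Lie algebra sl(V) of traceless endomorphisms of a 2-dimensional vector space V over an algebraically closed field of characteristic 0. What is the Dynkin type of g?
type A_1

This is sl(2), which has dimension 2^2 - 1 = 3 and rank 2 - 1 = 1 (a Cartan subalgebra is the diagonal traceless matrices). In the classification of classical Lie algebras, the special linear algebra sl(n+1) has type A_n; here n = 1, so the Dynkin diagram is a chain of 1 nodes with single edges (A_1). Hence the type is A_1.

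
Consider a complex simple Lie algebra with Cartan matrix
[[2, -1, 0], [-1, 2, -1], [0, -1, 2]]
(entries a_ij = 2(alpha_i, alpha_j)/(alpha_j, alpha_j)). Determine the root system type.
A_3

The matrix has rank 3 with 2's on the diagonal. Reading the off-diagonal entries as Dynkin edges (a single edge where a_ij = a_ji = -1; a double or triple edge where a_ij * a_ji = 2 or 3), the diagram is a chain of 3 nodes with single edges (A_3). One simple-root ordering that puts it in standard form is (alpha_1, alpha_2, alpha_3). So the algebra is type A_3, i.e. sl(4).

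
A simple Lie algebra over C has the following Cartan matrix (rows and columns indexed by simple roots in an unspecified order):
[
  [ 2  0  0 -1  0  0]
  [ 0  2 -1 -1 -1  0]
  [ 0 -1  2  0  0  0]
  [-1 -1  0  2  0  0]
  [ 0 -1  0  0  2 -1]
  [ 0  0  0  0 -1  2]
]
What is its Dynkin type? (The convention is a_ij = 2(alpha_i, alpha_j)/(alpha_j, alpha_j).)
type E_6

The matrix has rank 6 with 2's on the diagonal. Reading the off-diagonal entries as Dynkin edges (a single edge where a_ij = a_ji = -1; a double or triple edge where a_ij * a_ji = 2 or 3), the diagram is a chain of 5 nodes with one extra node attached to the third node from one end (E_6). One simple-root ordering that puts it in standard form is (alpha_6, alpha_3, alpha_5, alpha_2, alpha_4, alpha_1). So the algebra is type E_6.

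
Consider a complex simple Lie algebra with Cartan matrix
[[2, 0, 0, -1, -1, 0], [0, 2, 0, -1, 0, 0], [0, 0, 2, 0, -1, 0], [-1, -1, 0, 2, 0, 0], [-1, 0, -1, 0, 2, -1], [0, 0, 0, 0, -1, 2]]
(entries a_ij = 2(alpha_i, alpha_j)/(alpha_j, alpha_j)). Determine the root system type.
The matrix has rank 6 with 2's on the diagonal. Reading the off-diagonal entries as Dynkin edges (a single edge where a_ij = a_ji = -1; a double or triple edge where a_ij * a_ji = 2 or 3), the diagram is a chain of 4 nodes with a fork of two nodes at one end (D_6). One simple-root ordering that puts it in standard form is (alpha_2, alpha_4, alpha_1, alpha_5, alpha_6, alpha_3). So the algebra is type D_6, i.e. so(12).

D_6 (so(12))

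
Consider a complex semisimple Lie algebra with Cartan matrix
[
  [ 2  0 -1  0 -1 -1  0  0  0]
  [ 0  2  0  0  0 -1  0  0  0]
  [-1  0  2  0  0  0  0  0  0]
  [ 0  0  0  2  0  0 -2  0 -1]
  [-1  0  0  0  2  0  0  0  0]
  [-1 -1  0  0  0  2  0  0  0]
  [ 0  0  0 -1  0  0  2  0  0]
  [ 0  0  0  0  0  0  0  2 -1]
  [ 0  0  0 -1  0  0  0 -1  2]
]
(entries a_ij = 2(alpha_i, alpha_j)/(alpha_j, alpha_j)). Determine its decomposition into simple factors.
The diagram associated to this matrix has two connected components: the simple roots {alpha_4, alpha_7, alpha_8, alpha_9} form a chain of 4 nodes with a double edge at one end; the terminal node there is the unique short simple root (B_4), and {alpha_1, alpha_2, alpha_3, alpha_5, alpha_6} form a chain of 3 nodes with a fork of two nodes at one end (D_5). A semisimple Lie algebra decomposes uniquely as the direct sum of simple ideals, one per connected component of its Dynkin diagram, so g ≅ B_4 ⊕ D_5 (dimension 36 + 45 = 81).

type B_4 ⊕ type D_5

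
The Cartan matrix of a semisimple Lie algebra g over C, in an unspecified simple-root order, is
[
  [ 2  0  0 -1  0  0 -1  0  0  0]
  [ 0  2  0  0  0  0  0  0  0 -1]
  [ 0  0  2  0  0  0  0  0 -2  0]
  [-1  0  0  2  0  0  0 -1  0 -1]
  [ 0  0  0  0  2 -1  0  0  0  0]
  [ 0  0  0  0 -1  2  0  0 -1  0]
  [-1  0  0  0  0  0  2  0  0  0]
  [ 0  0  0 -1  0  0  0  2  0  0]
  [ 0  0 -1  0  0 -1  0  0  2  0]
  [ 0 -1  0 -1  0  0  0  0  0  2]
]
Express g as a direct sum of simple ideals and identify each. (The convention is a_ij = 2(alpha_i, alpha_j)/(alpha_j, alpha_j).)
C_4 (sp(8)) + E_6

The diagram associated to this matrix has two connected components: the simple roots {alpha_3, alpha_5, alpha_6, alpha_9} form a chain of 4 nodes with a double edge at one end; the terminal node there is the unique long simple root (C_4), and {alpha_1, alpha_2, alpha_4, alpha_7, alpha_8, alpha_10} form a chain of 5 nodes with one extra node attached to the third node from one end (E_6). A semisimple Lie algebra decomposes uniquely as the direct sum of simple ideals, one per connected component of its Dynkin diagram, so g ≅ C_4 ⊕ E_6 (dimension 36 + 78 = 114).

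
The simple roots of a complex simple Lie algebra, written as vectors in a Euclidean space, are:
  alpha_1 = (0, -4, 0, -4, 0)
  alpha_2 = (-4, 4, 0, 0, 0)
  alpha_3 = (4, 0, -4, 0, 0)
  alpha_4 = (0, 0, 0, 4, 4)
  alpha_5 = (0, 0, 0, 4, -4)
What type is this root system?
Compute the Cartan integers a_ij = 2(alpha_i, alpha_j)/(alpha_j, alpha_j); the resulting 5x5 Cartan matrix is
[[2, -1, 0, -1, -1], [-1, 2, -1, 0, 0], [0, -1, 2, 0, 0], [-1, 0, 0, 2, 0], [-1, 0, 0, 0, 2]].
All simple roots have the same length, so the diagram is simply laced. The associated Dynkin diagram is a chain of 3 nodes with a fork of two nodes at one end (D_5), so the type is D_5 (the algebra so(10)).

D5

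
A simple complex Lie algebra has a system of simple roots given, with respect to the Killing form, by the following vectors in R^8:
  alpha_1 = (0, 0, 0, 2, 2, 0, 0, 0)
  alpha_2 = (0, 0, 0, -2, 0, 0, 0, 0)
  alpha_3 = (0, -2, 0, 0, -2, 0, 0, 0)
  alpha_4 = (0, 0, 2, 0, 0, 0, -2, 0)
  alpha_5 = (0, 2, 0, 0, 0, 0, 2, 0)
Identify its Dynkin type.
B5

Compute the Cartan integers a_ij = 2(alpha_i, alpha_j)/(alpha_j, alpha_j); the resulting 5x5 Cartan matrix is
[[2, -2, -1, 0, 0], [-1, 2, 0, 0, 0], [-1, 0, 2, 0, -1], [0, 0, 0, 2, -1], [0, 0, -1, -1, 2]].
The roots have two lengths (squared-length ratio 2:1); the short ones are alpha_{2}. The associated Dynkin diagram is a chain of 5 nodes with a double edge at one end; the terminal node there is the unique short simple root (B_5), so the type is B_5 (the algebra so(11)).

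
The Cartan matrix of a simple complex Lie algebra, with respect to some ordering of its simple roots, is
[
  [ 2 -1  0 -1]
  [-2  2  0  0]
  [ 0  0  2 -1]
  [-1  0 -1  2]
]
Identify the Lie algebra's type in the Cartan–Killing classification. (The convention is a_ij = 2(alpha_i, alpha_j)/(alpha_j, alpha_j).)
The matrix has rank 4 with 2's on the diagonal. Reading the off-diagonal entries as Dynkin edges (a single edge where a_ij = a_ji = -1; a double or triple edge where a_ij * a_ji = 2 or 3), the diagram is a chain of 4 nodes with a double edge at one end; the terminal node there is the unique long simple root (C_4). One simple-root ordering that puts it in standard form is (alpha_3, alpha_4, alpha_1, alpha_2). So the algebra is type C_4, i.e. sp(8).

C_4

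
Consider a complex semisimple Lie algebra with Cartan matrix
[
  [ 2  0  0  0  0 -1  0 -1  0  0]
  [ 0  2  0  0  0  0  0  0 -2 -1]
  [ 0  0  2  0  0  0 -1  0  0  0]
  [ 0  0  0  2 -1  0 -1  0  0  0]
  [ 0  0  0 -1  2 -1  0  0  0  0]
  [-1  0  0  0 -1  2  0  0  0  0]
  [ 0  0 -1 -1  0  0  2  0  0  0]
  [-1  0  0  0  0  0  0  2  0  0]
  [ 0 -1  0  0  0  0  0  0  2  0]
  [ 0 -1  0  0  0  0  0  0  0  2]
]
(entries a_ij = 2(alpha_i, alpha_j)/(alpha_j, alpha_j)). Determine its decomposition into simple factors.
The diagram associated to this matrix has two connected components: the simple roots {alpha_1, alpha_3, alpha_4, alpha_5, alpha_6, alpha_7, alpha_8} form a chain of 7 nodes with single edges (A_7), and {alpha_2, alpha_9, alpha_10} form a chain of 3 nodes with a double edge at one end; the terminal node there is the unique short simple root (B_3). A semisimple Lie algebra decomposes uniquely as the direct sum of simple ideals, one per connected component of its Dynkin diagram, so g ≅ A_7 ⊕ B_3 (dimension 63 + 21 = 84).

A_7 + B_3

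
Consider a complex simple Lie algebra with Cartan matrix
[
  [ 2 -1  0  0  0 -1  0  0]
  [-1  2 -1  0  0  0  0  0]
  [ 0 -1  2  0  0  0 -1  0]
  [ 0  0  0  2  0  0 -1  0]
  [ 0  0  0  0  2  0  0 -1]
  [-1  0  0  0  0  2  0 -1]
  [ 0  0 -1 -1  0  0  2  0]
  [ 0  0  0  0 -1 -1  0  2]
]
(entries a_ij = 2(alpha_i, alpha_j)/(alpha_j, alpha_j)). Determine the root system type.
The matrix has rank 8 with 2's on the diagonal. Reading the off-diagonal entries as Dynkin edges (a single edge where a_ij = a_ji = -1; a double or triple edge where a_ij * a_ji = 2 or 3), the diagram is a chain of 8 nodes with single edges (A_8). One simple-root ordering that puts it in standard form is (alpha_5, alpha_8, alpha_6, alpha_1, alpha_2, alpha_3, alpha_7, alpha_4). So the algebra is type A_8, i.e. sl(9).

A8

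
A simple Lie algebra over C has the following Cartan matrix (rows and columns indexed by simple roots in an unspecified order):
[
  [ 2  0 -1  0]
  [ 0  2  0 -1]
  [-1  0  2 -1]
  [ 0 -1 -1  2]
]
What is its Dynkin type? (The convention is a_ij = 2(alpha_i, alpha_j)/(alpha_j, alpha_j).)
The matrix has rank 4 with 2's on the diagonal. Reading the off-diagonal entries as Dynkin edges (a single edge where a_ij = a_ji = -1; a double or triple edge where a_ij * a_ji = 2 or 3), the diagram is a chain of 4 nodes with single edges (A_4). One simple-root ordering that puts it in standard form is (alpha_2, alpha_4, alpha_3, alpha_1). So the algebra is type A_4, i.e. sl(5).

type A_4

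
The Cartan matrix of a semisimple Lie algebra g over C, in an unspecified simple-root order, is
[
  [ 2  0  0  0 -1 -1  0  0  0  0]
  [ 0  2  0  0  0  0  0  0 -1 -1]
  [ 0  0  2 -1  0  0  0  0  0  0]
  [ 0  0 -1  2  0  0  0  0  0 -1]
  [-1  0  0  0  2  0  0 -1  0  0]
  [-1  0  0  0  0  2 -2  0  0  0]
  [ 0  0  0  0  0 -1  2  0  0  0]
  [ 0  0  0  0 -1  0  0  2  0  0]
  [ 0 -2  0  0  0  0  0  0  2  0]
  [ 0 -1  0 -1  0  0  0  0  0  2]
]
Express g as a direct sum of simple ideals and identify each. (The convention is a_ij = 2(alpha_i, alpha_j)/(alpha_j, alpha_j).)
type B_5 + type C_5

The diagram associated to this matrix has two connected components: the simple roots {alpha_1, alpha_5, alpha_6, alpha_7, alpha_8} form a chain of 5 nodes with a double edge at one end; the terminal node there is the unique short simple root (B_5), and {alpha_2, alpha_3, alpha_4, alpha_9, alpha_10} form a chain of 5 nodes with a double edge at one end; the terminal node there is the unique long simple root (C_5). A semisimple Lie algebra decomposes uniquely as the direct sum of simple ideals, one per connected component of its Dynkin diagram, so g ≅ B_5 ⊕ C_5 (dimension 55 + 55 = 110).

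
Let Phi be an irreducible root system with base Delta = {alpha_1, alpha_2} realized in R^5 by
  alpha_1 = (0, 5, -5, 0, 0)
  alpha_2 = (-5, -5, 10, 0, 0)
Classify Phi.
Compute the Cartan integers a_ij = 2(alpha_i, alpha_j)/(alpha_j, alpha_j); the resulting 2x2 Cartan matrix is
[[2, -1], [-3, 2]].
The roots have two lengths (squared-length ratio 3:1); the short ones are alpha_{1}. The associated Dynkin diagram is two nodes joined by a triple edge (G_2), so the type is G_2.

G_2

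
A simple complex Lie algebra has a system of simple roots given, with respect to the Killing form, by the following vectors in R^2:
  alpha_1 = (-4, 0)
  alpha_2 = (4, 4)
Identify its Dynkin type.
Compute the Cartan integers a_ij = 2(alpha_i, alpha_j)/(alpha_j, alpha_j); the resulting 2x2 Cartan matrix is
[[2, -1], [-2, 2]].
The roots have two lengths (squared-length ratio 2:1); the short ones are alpha_{1}. The associated Dynkin diagram is a chain of 2 nodes with a double edge at one end; the terminal node there is the unique short simple root (B_2), so the type is B_2 (the algebra so(5)).

B_2 (so(5))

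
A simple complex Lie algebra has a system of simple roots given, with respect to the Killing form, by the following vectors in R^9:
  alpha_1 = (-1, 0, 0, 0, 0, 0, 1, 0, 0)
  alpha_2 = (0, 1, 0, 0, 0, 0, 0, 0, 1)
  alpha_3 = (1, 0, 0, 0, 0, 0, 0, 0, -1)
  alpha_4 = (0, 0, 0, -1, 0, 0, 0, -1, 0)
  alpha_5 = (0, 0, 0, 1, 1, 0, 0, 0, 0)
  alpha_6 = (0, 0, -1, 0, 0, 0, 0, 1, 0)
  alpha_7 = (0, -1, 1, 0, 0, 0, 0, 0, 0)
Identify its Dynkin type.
type A_7

Compute the Cartan integers a_ij = 2(alpha_i, alpha_j)/(alpha_j, alpha_j); the resulting 7x7 Cartan matrix is
[[2, 0, -1, 0, 0, 0, 0], [0, 2, -1, 0, 0, 0, -1], [-1, -1, 2, 0, 0, 0, 0], [0, 0, 0, 2, -1, -1, 0], [0, 0, 0, -1, 2, 0, 0], [0, 0, 0, -1, 0, 2, -1], [0, -1, 0, 0, 0, -1, 2]].
All simple roots have the same length, so the diagram is simply laced. The associated Dynkin diagram is a chain of 7 nodes with single edges (A_7), so the type is A_7 (the algebra sl(8)).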